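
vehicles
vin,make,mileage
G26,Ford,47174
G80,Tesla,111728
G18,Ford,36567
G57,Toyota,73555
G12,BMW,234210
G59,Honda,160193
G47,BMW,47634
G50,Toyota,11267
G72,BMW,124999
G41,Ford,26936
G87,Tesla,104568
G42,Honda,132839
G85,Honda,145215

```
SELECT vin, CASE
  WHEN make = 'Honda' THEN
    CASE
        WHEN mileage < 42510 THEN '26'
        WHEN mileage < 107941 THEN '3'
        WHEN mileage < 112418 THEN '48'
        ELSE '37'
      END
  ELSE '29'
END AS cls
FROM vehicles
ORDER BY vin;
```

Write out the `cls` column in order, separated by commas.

vin=G12: make='BMW' → outer ELSE → 29
vin=G18: make='Ford' → outer ELSE → 29
vin=G26: make='Ford' → outer ELSE → 29
vin=G41: make='Ford' → outer ELSE → 29
vin=G42: make='Honda' → inner[ELSE] → 37
vin=G47: make='BMW' → outer ELSE → 29
vin=G50: make='Toyota' → outer ELSE → 29
vin=G57: make='Toyota' → outer ELSE → 29
vin=G59: make='Honda' → inner[ELSE] → 37
vin=G72: make='BMW' → outer ELSE → 29
vin=G80: make='Tesla' → outer ELSE → 29
vin=G85: make='Honda' → inner[ELSE] → 37
vin=G87: make='Tesla' → outer ELSE → 29

29, 29, 29, 29, 37, 29, 29, 29, 37, 29, 29, 37, 29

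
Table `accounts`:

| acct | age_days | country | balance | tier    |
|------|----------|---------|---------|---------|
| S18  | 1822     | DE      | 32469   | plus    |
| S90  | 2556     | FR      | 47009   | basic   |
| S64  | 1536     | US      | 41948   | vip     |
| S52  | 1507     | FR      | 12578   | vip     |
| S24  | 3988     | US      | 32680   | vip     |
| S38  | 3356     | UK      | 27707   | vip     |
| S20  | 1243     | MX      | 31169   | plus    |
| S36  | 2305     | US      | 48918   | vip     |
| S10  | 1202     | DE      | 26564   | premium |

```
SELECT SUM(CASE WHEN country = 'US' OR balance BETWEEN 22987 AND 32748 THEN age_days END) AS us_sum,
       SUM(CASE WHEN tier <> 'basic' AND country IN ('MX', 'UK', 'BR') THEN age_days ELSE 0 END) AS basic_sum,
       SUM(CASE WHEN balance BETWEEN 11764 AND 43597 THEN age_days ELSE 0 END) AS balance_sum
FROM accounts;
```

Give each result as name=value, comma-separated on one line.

us_sum=15452, basic_sum=4599, balance_sum=14654

[us_sum: country = 'US' OR balance BETWEEN 22987 AND 32748]
acct=S18: ✓ → 1822
acct=S90: ✗
acct=S64: ✓ → 1536
acct=S52: ✗
acct=S24: ✓ → 3988
acct=S38: ✓ → 3356
acct=S20: ✓ → 1243
acct=S36: ✓ → 2305
acct=S10: ✓ → 1202
us_sum = 1822 + 1536 + 3988 + 3356 + 1243 + 2305 + 1202 = 15452
—
[basic_sum: tier <> 'basic' AND country IN ('MX', 'UK', 'BR')]
acct=S18: ✗
acct=S90: ✗
acct=S64: ✗
acct=S52: ✗
acct=S24: ✗
acct=S38: ✓ → 3356
acct=S20: ✓ → 1243
acct=S36: ✗
acct=S10: ✗
basic_sum = 3356 + 1243 = 4599
—
[balance_sum: balance BETWEEN 11764 AND 43597]
acct=S18: ✓ → 1822
acct=S90: ✗
acct=S64: ✓ → 1536
acct=S52: ✓ → 1507
acct=S24: ✓ → 3988
acct=S38: ✓ → 3356
acct=S20: ✓ → 1243
acct=S36: ✗
acct=S10: ✓ → 1202
balance_sum = 1822 + 1536 + 1507 + 3988 + 3356 + 1243 + 1202 = 14654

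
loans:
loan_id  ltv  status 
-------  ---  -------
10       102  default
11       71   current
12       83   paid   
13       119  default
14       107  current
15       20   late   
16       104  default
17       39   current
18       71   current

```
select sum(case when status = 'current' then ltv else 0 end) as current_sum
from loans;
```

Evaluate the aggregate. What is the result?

288

loan_id=10: ✗
loan_id=11: ✓ → 71
loan_id=12: ✗
loan_id=13: ✗
loan_id=14: ✓ → 107
loan_id=15: ✗
loan_id=16: ✗
loan_id=17: ✓ → 39
loan_id=18: ✓ → 71
current_sum = 71 + 107 + 39 + 71 = 288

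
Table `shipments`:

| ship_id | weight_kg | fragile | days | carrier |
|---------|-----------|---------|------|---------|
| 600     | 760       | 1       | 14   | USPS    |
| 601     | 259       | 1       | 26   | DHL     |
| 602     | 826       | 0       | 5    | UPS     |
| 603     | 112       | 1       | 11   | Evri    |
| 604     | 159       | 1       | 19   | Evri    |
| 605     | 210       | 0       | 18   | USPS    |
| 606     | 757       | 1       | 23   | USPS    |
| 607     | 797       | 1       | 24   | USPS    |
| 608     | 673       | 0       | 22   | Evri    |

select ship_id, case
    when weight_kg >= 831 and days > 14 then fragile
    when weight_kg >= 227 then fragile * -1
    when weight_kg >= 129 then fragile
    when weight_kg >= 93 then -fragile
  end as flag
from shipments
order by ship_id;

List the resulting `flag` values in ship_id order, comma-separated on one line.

-1, -1, 0, -1, 1, 0, -1, -1, 0

ship_id=600: weight_kg >= 227 → -1
ship_id=601: weight_kg >= 227 → -1
ship_id=602: weight_kg >= 227 → 0
ship_id=603: weight_kg >= 93 → -1
ship_id=604: weight_kg >= 129 → 1
ship_id=605: weight_kg >= 129 → 0
ship_id=606: weight_kg >= 227 → -1
ship_id=607: weight_kg >= 227 → -1
ship_id=608: weight_kg >= 227 → 0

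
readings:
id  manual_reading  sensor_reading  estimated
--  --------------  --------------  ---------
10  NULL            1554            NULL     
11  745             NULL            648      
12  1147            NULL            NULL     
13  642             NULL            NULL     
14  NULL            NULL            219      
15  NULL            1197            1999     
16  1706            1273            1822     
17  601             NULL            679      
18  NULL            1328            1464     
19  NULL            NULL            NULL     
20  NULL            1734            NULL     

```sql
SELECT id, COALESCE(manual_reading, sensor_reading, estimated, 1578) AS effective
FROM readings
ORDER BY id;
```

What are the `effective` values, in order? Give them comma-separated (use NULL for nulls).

1554, 745, 1147, 642, 219, 1197, 1706, 601, 1328, 1578, 1734

id=10: manual_reading=NULL, sensor_reading=1554 → 1554
id=11: manual_reading=745 → 745
id=12: manual_reading=1147 → 1147
id=13: manual_reading=642 → 642
id=14: manual_reading=NULL, sensor_reading=NULL, estimated=219 → 219
id=15: manual_reading=NULL, sensor_reading=1197 → 1197
id=16: manual_reading=1706 → 1706
id=17: manual_reading=601 → 601
id=18: manual_reading=NULL, sensor_reading=1328 → 1328
id=19: manual_reading=NULL, sensor_reading=NULL, estimated=NULL, → literal 1578 → 1578
id=20: manual_reading=NULL, sensor_reading=1734 → 1734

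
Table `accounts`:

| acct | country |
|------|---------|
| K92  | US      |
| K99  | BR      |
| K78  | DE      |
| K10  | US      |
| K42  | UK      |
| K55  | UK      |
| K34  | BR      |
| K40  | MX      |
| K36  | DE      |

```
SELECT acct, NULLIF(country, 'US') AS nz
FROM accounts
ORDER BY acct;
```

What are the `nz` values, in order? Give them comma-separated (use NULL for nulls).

acct=K10: country=US vs US: equal → NULL
acct=K34: country=BR vs US: differ → BR
acct=K36: country=DE vs US: differ → DE
acct=K40: country=MX vs US: differ → MX
acct=K42: country=UK vs US: differ → UK
acct=K55: country=UK vs US: differ → UK
acct=K78: country=DE vs US: differ → DE
acct=K92: country=US vs US: equal → NULL
acct=K99: country=BR vs US: differ → BR

NULL, BR, DE, MX, UK, UK, DE, NULL, BR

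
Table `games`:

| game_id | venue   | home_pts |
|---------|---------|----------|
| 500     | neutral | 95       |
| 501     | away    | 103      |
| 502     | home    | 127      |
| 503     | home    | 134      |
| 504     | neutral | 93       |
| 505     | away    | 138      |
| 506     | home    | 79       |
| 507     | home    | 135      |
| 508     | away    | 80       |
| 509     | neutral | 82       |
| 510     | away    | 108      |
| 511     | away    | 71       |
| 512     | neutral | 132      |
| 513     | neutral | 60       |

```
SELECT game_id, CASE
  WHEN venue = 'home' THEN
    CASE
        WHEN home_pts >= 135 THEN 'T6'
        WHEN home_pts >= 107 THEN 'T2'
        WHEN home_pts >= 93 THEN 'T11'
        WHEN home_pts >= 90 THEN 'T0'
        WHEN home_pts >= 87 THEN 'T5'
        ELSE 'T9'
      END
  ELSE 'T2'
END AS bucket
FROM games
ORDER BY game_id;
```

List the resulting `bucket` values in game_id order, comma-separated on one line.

T2, T2, T2, T2, T2, T2, T9, T6, T2, T2, T2, T2, T2, T2

game_id=500: venue='neutral' → outer ELSE → T2
game_id=501: venue='away' → outer ELSE → T2
game_id=502: venue='home' → inner[home_pts >= 107] → T2
game_id=503: venue='home' → inner[home_pts >= 107] → T2
game_id=504: venue='neutral' → outer ELSE → T2
game_id=505: venue='away' → outer ELSE → T2
game_id=506: venue='home' → inner[ELSE] → T9
game_id=507: venue='home' → inner[home_pts >= 135] → T6
game_id=508: venue='away' → outer ELSE → T2
game_id=509: venue='neutral' → outer ELSE → T2
game_id=510: venue='away' → outer ELSE → T2
game_id=511: venue='away' → outer ELSE → T2
game_id=512: venue='neutral' → outer ELSE → T2
game_id=513: venue='neutral' → outer ELSE → T2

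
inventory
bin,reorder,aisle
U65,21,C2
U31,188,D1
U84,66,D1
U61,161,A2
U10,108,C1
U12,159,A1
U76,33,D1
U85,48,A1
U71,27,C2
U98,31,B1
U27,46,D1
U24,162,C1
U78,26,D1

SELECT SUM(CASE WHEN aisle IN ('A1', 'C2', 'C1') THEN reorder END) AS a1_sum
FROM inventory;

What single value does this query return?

bin=U65: ✓ → 21
bin=U31: ✗
bin=U84: ✗
bin=U61: ✗
bin=U10: ✓ → 108
bin=U12: ✓ → 159
bin=U76: ✗
bin=U85: ✓ → 48
bin=U71: ✓ → 27
bin=U98: ✗
bin=U27: ✗
bin=U24: ✓ → 162
bin=U78: ✗
a1_sum = 21 + 108 + 159 + 48 + 27 + 162 = 525

525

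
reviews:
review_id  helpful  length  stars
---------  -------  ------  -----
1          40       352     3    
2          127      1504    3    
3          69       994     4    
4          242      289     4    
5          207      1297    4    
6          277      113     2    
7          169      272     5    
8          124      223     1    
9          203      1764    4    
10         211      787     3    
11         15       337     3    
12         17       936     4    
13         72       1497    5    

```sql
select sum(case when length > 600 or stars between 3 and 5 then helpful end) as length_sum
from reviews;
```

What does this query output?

1372

review_id=1: ✓ → 40
review_id=2: ✓ → 127
review_id=3: ✓ → 69
review_id=4: ✓ → 242
review_id=5: ✓ → 207
review_id=6: ✗
review_id=7: ✓ → 169
review_id=8: ✗
review_id=9: ✓ → 203
review_id=10: ✓ → 211
review_id=11: ✓ → 15
review_id=12: ✓ → 17
review_id=13: ✓ → 72
length_sum = 40 + 127 + 69 + 242 + 207 + 169 + 203 + 211 + 15 + 17 + 72 = 1372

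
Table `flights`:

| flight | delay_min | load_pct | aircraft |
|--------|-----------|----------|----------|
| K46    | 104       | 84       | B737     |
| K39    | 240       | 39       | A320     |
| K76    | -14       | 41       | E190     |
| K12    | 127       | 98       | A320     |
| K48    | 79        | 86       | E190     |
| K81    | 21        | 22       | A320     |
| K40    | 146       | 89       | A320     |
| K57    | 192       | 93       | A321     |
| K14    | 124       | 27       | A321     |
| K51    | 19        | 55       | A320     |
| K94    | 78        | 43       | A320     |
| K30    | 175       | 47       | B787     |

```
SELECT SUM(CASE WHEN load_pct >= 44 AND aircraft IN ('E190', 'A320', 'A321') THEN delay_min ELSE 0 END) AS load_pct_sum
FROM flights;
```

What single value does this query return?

flight=K46: ✗
flight=K39: ✗
flight=K76: ✗
flight=K12: ✓ → 127
flight=K48: ✓ → 79
flight=K81: ✗
flight=K40: ✓ → 146
flight=K57: ✓ → 192
flight=K14: ✗
flight=K51: ✓ → 19
flight=K94: ✗
flight=K30: ✗
load_pct_sum = 127 + 79 + 146 + 192 + 19 = 563

563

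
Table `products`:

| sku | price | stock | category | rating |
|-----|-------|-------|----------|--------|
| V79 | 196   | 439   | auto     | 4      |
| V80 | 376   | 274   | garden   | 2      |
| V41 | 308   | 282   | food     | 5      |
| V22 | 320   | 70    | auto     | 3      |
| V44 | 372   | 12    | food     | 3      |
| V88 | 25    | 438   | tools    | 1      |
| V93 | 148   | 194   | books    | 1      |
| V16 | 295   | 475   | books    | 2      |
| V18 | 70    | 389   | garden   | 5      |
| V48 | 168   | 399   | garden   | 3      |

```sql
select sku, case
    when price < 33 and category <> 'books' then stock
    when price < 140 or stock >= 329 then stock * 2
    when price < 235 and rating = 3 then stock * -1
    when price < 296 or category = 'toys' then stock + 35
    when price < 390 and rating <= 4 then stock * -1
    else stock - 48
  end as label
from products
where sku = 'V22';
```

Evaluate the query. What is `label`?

-70

sku = V22: price=320, stock=70, category=auto, rating=3.
price < 33 and category <> 'books' → false
price < 140 or stock >= 329 → false
price < 235 and rating = 3 → false
price < 296 or category = 'toys' → false
price < 390 and rating <= 4 → true → -70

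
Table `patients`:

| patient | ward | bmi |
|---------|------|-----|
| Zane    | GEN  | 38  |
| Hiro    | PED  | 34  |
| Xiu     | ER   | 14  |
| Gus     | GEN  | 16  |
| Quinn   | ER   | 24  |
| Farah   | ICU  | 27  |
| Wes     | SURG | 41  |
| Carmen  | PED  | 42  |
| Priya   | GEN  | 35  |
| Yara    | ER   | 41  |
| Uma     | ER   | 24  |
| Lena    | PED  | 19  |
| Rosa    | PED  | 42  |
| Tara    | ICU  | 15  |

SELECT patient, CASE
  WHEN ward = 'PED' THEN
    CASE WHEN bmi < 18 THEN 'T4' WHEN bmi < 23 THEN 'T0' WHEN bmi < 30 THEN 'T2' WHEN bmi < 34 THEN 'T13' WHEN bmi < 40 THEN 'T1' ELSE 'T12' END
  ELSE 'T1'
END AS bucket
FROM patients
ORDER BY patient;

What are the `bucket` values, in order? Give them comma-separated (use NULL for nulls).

patient=Carmen: ward='PED' → inner[ELSE] → T12
patient=Farah: ward='ICU' → outer ELSE → T1
patient=Gus: ward='GEN' → outer ELSE → T1
patient=Hiro: ward='PED' → inner[bmi < 40] → T1
patient=Lena: ward='PED' → inner[bmi < 23] → T0
patient=Priya: ward='GEN' → outer ELSE → T1
patient=Quinn: ward='ER' → outer ELSE → T1
patient=Rosa: ward='PED' → inner[ELSE] → T12
patient=Tara: ward='ICU' → outer ELSE → T1
patient=Uma: ward='ER' → outer ELSE → T1
patient=Wes: ward='SURG' → outer ELSE → T1
patient=Xiu: ward='ER' → outer ELSE → T1
patient=Yara: ward='ER' → outer ELSE → T1
patient=Zane: ward='GEN' → outer ELSE → T1

T12, T1, T1, T1, T0, T1, T1, T12, T1, T1, T1, T1, T1, T1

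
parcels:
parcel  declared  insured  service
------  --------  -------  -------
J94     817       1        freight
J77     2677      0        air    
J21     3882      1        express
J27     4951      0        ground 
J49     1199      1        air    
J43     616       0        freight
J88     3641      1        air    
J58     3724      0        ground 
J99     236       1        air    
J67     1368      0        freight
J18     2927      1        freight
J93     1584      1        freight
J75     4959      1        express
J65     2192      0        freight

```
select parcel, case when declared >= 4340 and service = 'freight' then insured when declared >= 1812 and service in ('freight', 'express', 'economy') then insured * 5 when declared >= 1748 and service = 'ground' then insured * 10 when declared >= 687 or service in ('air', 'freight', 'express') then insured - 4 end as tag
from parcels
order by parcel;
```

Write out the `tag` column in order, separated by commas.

parcel=J18: declared >= 1812 and service in ('freight', 'express', 'economy') → 5
parcel=J21: declared >= 1812 and service in ('freight', 'express', 'economy') → 5
parcel=J27: declared >= 1748 and service = 'ground' → 0
parcel=J43: declared >= 687 or service in ('air', 'freight', 'express') → -4
parcel=J49: declared >= 687 or service in ('air', 'freight', 'express') → -3
parcel=J58: declared >= 1748 and service = 'ground' → 0
parcel=J65: declared >= 1812 and service in ('freight', 'express', 'economy') → 0
parcel=J67: declared >= 687 or service in ('air', 'freight', 'express') → -4
parcel=J75: declared >= 1812 and service in ('freight', 'express', 'economy') → 5
parcel=J77: declared >= 687 or service in ('air', 'freight', 'express') → -4
parcel=J88: declared >= 687 or service in ('air', 'freight', 'express') → -3
parcel=J93: declared >= 687 or service in ('air', 'freight', 'express') → -3
parcel=J94: declared >= 687 or service in ('air', 'freight', 'express') → -3
parcel=J99: declared >= 687 or service in ('air', 'freight', 'express') → -3

5, 5, 0, -4, -3, 0, 0, -4, 5, -4, -3, -3, -3, -3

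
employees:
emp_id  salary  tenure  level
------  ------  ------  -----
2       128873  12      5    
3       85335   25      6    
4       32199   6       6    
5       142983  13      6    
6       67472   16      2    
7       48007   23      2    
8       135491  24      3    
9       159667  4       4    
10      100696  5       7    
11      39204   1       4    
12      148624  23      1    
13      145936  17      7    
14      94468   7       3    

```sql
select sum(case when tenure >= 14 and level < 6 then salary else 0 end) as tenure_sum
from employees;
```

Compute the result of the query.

399594

emp_id=2: ✗
emp_id=3: ✗
emp_id=4: ✗
emp_id=5: ✗
emp_id=6: ✓ → 67472
emp_id=7: ✓ → 48007
emp_id=8: ✓ → 135491
emp_id=9: ✗
emp_id=10: ✗
emp_id=11: ✗
emp_id=12: ✓ → 148624
emp_id=13: ✗
emp_id=14: ✗
tenure_sum = 67472 + 48007 + 135491 + 148624 = 399594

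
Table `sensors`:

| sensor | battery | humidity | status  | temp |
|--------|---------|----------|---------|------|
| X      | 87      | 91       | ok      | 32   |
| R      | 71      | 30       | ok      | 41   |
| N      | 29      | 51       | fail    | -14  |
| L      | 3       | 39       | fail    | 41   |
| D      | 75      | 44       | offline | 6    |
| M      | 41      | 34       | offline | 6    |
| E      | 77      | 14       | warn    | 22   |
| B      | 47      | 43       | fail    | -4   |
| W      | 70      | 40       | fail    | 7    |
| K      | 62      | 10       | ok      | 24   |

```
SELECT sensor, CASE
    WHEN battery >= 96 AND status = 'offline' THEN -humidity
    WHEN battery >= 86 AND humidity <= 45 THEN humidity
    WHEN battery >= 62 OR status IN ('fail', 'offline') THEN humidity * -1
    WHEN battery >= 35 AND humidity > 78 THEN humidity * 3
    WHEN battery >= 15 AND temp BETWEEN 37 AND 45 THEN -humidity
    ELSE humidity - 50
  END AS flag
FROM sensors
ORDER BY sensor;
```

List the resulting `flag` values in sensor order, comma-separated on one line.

-43, -44, -14, -10, -39, -34, -51, -30, -40, -91

sensor=B: battery >= 62 OR status IN ('fail', 'offline') → -43
sensor=D: battery >= 62 OR status IN ('fail', 'offline') → -44
sensor=E: battery >= 62 OR status IN ('fail', 'offline') → -14
sensor=K: battery >= 62 OR status IN ('fail', 'offline') → -10
sensor=L: battery >= 62 OR status IN ('fail', 'offline') → -39
sensor=M: battery >= 62 OR status IN ('fail', 'offline') → -34
sensor=N: battery >= 62 OR status IN ('fail', 'offline') → -51
sensor=R: battery >= 62 OR status IN ('fail', 'offline') → -30
sensor=W: battery >= 62 OR status IN ('fail', 'offline') → -40
sensor=X: battery >= 62 OR status IN ('fail', 'offline') → -91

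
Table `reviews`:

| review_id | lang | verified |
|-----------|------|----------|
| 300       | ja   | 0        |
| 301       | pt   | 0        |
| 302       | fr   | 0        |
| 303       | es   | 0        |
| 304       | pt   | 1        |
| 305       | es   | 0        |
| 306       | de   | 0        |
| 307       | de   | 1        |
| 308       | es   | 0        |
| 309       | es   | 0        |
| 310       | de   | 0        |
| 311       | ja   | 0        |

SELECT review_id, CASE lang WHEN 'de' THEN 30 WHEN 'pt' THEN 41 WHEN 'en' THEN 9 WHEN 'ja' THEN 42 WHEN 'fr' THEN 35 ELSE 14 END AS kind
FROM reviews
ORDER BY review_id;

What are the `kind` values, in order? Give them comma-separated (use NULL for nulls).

42, 41, 35, 14, 41, 14, 30, 30, 14, 14, 30, 42

review_id=300: lang='ja' → 42
review_id=301: lang='pt' → 41
review_id=302: lang='fr' → 35
review_id=303: ELSE → 14
review_id=304: lang='pt' → 41
review_id=305: ELSE → 14
review_id=306: lang='de' → 30
review_id=307: lang='de' → 30
review_id=308: ELSE → 14
review_id=309: ELSE → 14
review_id=310: lang='de' → 30
review_id=311: lang='ja' → 42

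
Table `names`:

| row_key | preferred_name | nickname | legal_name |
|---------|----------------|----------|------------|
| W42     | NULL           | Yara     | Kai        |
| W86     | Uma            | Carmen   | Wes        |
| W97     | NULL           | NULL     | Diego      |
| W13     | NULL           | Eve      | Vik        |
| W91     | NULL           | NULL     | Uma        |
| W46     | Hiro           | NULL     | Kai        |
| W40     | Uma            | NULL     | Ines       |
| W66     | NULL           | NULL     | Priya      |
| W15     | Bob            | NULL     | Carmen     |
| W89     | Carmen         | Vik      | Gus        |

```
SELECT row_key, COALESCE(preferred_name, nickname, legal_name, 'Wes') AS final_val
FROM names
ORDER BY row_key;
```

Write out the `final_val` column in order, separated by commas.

row_key=W13: preferred_name=NULL, nickname=Eve → Eve
row_key=W15: preferred_name=Bob → Bob
row_key=W40: preferred_name=Uma → Uma
row_key=W42: preferred_name=NULL, nickname=Yara → Yara
row_key=W46: preferred_name=Hiro → Hiro
row_key=W66: preferred_name=NULL, nickname=NULL, legal_name=Priya → Priya
row_key=W86: preferred_name=Uma → Uma
row_key=W89: preferred_name=Carmen → Carmen
row_key=W91: preferred_name=NULL, nickname=NULL, legal_name=Uma → Uma
row_key=W97: preferred_name=NULL, nickname=NULL, legal_name=Diego → Diego

Eve, Bob, Uma, Yara, Hiro, Priya, Uma, Carmen, Uma, Diego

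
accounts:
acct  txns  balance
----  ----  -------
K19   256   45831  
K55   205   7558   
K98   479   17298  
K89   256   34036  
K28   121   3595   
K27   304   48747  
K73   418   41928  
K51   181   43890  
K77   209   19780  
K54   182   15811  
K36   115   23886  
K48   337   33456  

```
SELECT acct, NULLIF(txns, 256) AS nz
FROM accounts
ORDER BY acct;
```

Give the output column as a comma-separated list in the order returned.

acct=K19: txns=256 vs 256: equal → NULL
acct=K27: txns=304 vs 256: differ → 304
acct=K28: txns=121 vs 256: differ → 121
acct=K36: txns=115 vs 256: differ → 115
acct=K48: txns=337 vs 256: differ → 337
acct=K51: txns=181 vs 256: differ → 181
acct=K54: txns=182 vs 256: differ → 182
acct=K55: txns=205 vs 256: differ → 205
acct=K73: txns=418 vs 256: differ → 418
acct=K77: txns=209 vs 256: differ → 209
acct=K89: txns=256 vs 256: equal → NULL
acct=K98: txns=479 vs 256: differ → 479

NULL, 304, 121, 115, 337, 181, 182, 205, 418, 209, NULL, 479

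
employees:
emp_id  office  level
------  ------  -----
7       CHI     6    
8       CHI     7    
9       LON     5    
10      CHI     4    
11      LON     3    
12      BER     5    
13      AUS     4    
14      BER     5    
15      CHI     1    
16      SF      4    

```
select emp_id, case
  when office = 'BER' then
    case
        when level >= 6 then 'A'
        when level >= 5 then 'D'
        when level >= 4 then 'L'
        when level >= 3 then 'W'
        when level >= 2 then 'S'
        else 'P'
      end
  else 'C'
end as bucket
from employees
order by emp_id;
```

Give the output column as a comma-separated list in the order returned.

C, C, C, C, C, D, C, D, C, C

emp_id=7: office='CHI' → outer ELSE → C
emp_id=8: office='CHI' → outer ELSE → C
emp_id=9: office='LON' → outer ELSE → C
emp_id=10: office='CHI' → outer ELSE → C
emp_id=11: office='LON' → outer ELSE → C
emp_id=12: office='BER' → inner[level >= 5] → D
emp_id=13: office='AUS' → outer ELSE → C
emp_id=14: office='BER' → inner[level >= 5] → D
emp_id=15: office='CHI' → outer ELSE → C
emp_id=16: office='SF' → outer ELSE → C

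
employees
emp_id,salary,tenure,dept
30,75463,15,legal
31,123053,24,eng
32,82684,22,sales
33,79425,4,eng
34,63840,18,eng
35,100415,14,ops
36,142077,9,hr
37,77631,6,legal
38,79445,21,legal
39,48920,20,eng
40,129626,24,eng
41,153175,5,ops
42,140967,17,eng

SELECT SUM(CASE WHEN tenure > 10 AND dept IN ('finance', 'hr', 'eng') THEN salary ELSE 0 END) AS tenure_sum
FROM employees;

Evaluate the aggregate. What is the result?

emp_id=30: ✗
emp_id=31: ✓ → 123053
emp_id=32: ✗
emp_id=33: ✗
emp_id=34: ✓ → 63840
emp_id=35: ✗
emp_id=36: ✗
emp_id=37: ✗
emp_id=38: ✗
emp_id=39: ✓ → 48920
emp_id=40: ✓ → 129626
emp_id=41: ✗
emp_id=42: ✓ → 140967
tenure_sum = 123053 + 63840 + 48920 + 129626 + 140967 = 506406

506406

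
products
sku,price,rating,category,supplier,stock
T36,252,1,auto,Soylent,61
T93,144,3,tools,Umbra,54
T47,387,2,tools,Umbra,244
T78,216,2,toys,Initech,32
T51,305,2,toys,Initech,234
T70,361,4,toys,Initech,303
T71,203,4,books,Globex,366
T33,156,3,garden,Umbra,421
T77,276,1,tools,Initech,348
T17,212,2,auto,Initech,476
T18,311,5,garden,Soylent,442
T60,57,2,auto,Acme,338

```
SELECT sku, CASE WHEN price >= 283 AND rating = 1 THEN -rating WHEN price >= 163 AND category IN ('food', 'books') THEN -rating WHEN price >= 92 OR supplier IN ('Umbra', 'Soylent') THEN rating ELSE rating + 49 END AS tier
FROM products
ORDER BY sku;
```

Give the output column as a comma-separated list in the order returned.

sku=T17: price >= 92 OR supplier IN ('Umbra', 'Soylent') → 2
sku=T18: price >= 92 OR supplier IN ('Umbra', 'Soylent') → 5
sku=T33: price >= 92 OR supplier IN ('Umbra', 'Soylent') → 3
sku=T36: price >= 92 OR supplier IN ('Umbra', 'Soylent') → 1
sku=T47: price >= 92 OR supplier IN ('Umbra', 'Soylent') → 2
sku=T51: price >= 92 OR supplier IN ('Umbra', 'Soylent') → 2
sku=T60: ELSE → 51
sku=T70: price >= 92 OR supplier IN ('Umbra', 'Soylent') → 4
sku=T71: price >= 163 AND category IN ('food', 'books') → -4
sku=T77: price >= 92 OR supplier IN ('Umbra', 'Soylent') → 1
sku=T78: price >= 92 OR supplier IN ('Umbra', 'Soylent') → 2
sku=T93: price >= 92 OR supplier IN ('Umbra', 'Soylent') → 3

2, 5, 3, 1, 2, 2, 51, 4, -4, 1, 2, 3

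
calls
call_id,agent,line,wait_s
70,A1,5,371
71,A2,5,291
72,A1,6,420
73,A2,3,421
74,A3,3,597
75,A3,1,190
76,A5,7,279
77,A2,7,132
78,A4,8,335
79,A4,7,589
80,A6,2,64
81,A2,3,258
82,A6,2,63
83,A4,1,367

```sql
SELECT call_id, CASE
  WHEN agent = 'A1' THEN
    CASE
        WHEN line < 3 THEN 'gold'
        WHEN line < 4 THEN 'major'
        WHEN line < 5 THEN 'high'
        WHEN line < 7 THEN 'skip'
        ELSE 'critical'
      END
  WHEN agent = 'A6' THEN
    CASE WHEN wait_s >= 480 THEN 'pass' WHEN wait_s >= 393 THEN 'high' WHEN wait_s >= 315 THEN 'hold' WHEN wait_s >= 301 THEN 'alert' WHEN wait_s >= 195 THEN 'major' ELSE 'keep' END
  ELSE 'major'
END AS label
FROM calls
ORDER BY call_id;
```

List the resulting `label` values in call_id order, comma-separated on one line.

skip, major, skip, major, major, major, major, major, major, major, keep, major, keep, major

call_id=70: agent='A1' → inner[line < 7] → skip
call_id=71: agent='A2' → outer ELSE → major
call_id=72: agent='A1' → inner[line < 7] → skip
call_id=73: agent='A2' → outer ELSE → major
call_id=74: agent='A3' → outer ELSE → major
call_id=75: agent='A3' → outer ELSE → major
call_id=76: agent='A5' → outer ELSE → major
call_id=77: agent='A2' → outer ELSE → major
call_id=78: agent='A4' → outer ELSE → major
call_id=79: agent='A4' → outer ELSE → major
call_id=80: agent='A6' → inner[ELSE] → keep
call_id=81: agent='A2' → outer ELSE → major
call_id=82: agent='A6' → inner[ELSE] → keep
call_id=83: agent='A4' → outer ELSE → major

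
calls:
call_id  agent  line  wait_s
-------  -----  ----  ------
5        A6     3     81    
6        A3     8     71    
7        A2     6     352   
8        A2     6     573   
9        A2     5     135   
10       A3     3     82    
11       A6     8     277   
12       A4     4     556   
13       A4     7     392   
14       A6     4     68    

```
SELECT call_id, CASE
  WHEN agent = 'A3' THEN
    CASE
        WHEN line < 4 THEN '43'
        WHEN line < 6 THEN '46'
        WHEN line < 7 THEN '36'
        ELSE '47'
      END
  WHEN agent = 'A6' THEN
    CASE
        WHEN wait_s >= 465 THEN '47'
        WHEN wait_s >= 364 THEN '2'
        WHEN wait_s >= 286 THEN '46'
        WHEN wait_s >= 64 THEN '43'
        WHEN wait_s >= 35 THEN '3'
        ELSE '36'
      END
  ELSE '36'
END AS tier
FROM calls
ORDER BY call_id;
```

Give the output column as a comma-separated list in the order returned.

call_id=5: agent='A6' → inner[wait_s >= 64] → 43
call_id=6: agent='A3' → inner[ELSE] → 47
call_id=7: agent='A2' → outer ELSE → 36
call_id=8: agent='A2' → outer ELSE → 36
call_id=9: agent='A2' → outer ELSE → 36
call_id=10: agent='A3' → inner[line < 4] → 43
call_id=11: agent='A6' → inner[wait_s >= 64] → 43
call_id=12: agent='A4' → outer ELSE → 36
call_id=13: agent='A4' → outer ELSE → 36
call_id=14: agent='A6' → inner[wait_s >= 64] → 43

43, 47, 36, 36, 36, 43, 43, 36, 36, 43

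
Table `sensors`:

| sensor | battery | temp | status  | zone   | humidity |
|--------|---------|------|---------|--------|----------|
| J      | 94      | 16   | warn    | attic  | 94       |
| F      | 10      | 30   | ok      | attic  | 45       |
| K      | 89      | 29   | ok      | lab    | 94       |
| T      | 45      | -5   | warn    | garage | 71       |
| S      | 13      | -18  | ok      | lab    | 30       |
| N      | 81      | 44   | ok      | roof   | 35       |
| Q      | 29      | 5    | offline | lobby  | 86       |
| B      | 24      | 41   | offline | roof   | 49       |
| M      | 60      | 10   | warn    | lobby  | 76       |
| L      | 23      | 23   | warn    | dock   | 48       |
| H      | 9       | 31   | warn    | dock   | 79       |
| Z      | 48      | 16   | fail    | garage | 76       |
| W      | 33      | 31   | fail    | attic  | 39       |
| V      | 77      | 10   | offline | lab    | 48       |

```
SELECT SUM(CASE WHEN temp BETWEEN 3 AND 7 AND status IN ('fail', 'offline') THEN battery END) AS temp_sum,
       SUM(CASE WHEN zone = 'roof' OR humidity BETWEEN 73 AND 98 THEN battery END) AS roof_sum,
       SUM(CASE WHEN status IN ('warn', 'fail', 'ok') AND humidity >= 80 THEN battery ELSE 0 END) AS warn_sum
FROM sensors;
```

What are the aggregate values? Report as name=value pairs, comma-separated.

[temp_sum: temp BETWEEN 3 AND 7 AND status IN ('fail', 'offline')]
sensor=J: ✗
sensor=F: ✗
sensor=K: ✗
sensor=T: ✗
sensor=S: ✗
sensor=N: ✗
sensor=Q: ✓ → 29
sensor=B: ✗
sensor=M: ✗
sensor=L: ✗
sensor=H: ✗
sensor=Z: ✗
sensor=W: ✗
sensor=V: ✗
temp_sum = 29
—
[roof_sum: zone = 'roof' OR humidity BETWEEN 73 AND 98]
sensor=J: ✓ → 94
sensor=F: ✗
sensor=K: ✓ → 89
sensor=T: ✗
sensor=S: ✗
sensor=N: ✓ → 81
sensor=Q: ✓ → 29
sensor=B: ✓ → 24
sensor=M: ✓ → 60
sensor=L: ✗
sensor=H: ✓ → 9
sensor=Z: ✓ → 48
sensor=W: ✗
sensor=V: ✗
roof_sum = 94 + 89 + 81 + 29 + 24 + 60 + 9 + 48 = 434
—
[warn_sum: status IN ('warn', 'fail', 'ok') AND humidity >= 80]
sensor=J: ✓ → 94
sensor=F: ✗
sensor=K: ✓ → 89
sensor=T: ✗
sensor=S: ✗
sensor=N: ✗
sensor=Q: ✗
sensor=B: ✗
sensor=M: ✗
sensor=L: ✗
sensor=H: ✗
sensor=Z: ✗
sensor=W: ✗
sensor=V: ✗
warn_sum = 94 + 89 = 183

temp_sum=29, roof_sum=434, warn_sum=183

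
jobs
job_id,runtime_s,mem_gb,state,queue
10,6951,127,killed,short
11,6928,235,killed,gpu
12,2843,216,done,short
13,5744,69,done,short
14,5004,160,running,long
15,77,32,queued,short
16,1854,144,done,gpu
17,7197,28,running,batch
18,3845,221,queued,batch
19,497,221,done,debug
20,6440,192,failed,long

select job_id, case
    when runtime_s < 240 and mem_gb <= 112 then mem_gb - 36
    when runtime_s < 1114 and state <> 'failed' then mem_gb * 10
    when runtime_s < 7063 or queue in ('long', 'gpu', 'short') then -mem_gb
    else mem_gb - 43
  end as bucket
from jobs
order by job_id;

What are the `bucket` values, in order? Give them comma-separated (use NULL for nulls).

-127, -235, -216, -69, -160, -4, -144, -15, -221, 2210, -192

job_id=10: runtime_s < 7063 or queue in ('long', 'gpu', 'short') → -127
job_id=11: runtime_s < 7063 or queue in ('long', 'gpu', 'short') → -235
job_id=12: runtime_s < 7063 or queue in ('long', 'gpu', 'short') → -216
job_id=13: runtime_s < 7063 or queue in ('long', 'gpu', 'short') → -69
job_id=14: runtime_s < 7063 or queue in ('long', 'gpu', 'short') → -160
job_id=15: runtime_s < 240 and mem_gb <= 112 → -4
job_id=16: runtime_s < 7063 or queue in ('long', 'gpu', 'short') → -144
job_id=17: ELSE → -15
job_id=18: runtime_s < 7063 or queue in ('long', 'gpu', 'short') → -221
job_id=19: runtime_s < 1114 and state <> 'failed' → 2210
job_id=20: runtime_s < 7063 or queue in ('long', 'gpu', 'short') → -192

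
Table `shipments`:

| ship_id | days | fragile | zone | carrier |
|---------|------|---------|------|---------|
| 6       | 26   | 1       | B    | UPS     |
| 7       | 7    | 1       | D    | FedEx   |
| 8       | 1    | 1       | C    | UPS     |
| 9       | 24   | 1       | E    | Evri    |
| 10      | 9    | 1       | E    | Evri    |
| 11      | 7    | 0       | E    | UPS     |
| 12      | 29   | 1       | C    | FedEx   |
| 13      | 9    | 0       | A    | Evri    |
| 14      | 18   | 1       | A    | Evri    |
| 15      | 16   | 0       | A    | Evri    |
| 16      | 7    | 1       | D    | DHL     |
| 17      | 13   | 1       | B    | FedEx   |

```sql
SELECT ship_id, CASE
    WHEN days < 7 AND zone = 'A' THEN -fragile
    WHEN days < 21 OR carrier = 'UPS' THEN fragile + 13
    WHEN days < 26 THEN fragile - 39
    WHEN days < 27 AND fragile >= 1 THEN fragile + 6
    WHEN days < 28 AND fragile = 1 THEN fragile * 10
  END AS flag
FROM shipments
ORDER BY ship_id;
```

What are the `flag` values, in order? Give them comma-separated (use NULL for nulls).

14, 14, 14, -38, 14, 13, NULL, 13, 14, 13, 14, 14

ship_id=6: days < 21 OR carrier = 'UPS' → 14
ship_id=7: days < 21 OR carrier = 'UPS' → 14
ship_id=8: days < 21 OR carrier = 'UPS' → 14
ship_id=9: days < 26 → -38
ship_id=10: days < 21 OR carrier = 'UPS' → 14
ship_id=11: days < 21 OR carrier = 'UPS' → 13
ship_id=12: (no match → NULL) → NULL
ship_id=13: days < 21 OR carrier = 'UPS' → 13
ship_id=14: days < 21 OR carrier = 'UPS' → 14
ship_id=15: days < 21 OR carrier = 'UPS' → 13
ship_id=16: days < 21 OR carrier = 'UPS' → 14
ship_id=17: days < 21 OR carrier = 'UPS' → 14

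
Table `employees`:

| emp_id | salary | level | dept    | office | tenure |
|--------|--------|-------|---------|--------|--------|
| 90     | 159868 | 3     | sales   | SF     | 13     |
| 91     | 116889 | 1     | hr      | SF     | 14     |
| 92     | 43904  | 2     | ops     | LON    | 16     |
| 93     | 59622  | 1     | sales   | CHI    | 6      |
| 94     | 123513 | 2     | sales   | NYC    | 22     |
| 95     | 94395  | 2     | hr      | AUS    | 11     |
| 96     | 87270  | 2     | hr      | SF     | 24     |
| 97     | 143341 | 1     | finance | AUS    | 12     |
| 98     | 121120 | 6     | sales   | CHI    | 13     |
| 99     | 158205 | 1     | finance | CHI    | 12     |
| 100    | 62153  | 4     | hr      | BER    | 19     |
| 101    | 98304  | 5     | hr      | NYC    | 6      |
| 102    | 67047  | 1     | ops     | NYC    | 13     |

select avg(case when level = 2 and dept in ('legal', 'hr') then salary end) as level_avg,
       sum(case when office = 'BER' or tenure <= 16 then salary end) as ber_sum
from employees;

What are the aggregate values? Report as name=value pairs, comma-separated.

[level_avg: level = 2 and dept in ('legal', 'hr')]
emp_id=90: ✗
emp_id=91: ✗
emp_id=92: ✗
emp_id=93: ✗
emp_id=94: ✗
emp_id=95: ✓ → 94395
emp_id=96: ✓ → 87270
emp_id=97: ✗
emp_id=98: ✗
emp_id=99: ✗
emp_id=100: ✗
emp_id=101: ✗
emp_id=102: ✗
level_avg = (94395 + 87270) / 2 = 90832.5
—
[ber_sum: office = 'BER' or tenure <= 16]
emp_id=90: ✓ → 159868
emp_id=91: ✓ → 116889
emp_id=92: ✓ → 43904
emp_id=93: ✓ → 59622
emp_id=94: ✗
emp_id=95: ✓ → 94395
emp_id=96: ✗
emp_id=97: ✓ → 143341
emp_id=98: ✓ → 121120
emp_id=99: ✓ → 158205
emp_id=100: ✓ → 62153
emp_id=101: ✓ → 98304
emp_id=102: ✓ → 67047
ber_sum = 159868 + 116889 + 43904 + 59622 + 94395 + 143341 + 121120 + 158205 + 62153 + 98304 + 67047 = 1124848

level_avg=90832.5, ber_sum=1124848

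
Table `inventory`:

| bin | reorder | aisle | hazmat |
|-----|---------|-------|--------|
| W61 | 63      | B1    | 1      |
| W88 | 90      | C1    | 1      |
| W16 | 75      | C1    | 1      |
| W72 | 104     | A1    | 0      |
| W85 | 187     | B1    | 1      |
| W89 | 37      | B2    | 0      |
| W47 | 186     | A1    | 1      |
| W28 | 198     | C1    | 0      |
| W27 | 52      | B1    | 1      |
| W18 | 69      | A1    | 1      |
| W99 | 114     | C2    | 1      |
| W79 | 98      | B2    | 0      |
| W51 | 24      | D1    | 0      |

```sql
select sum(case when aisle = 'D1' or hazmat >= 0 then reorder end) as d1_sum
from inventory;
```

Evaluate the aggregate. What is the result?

1297

bin=W61: ✓ → 63
bin=W88: ✓ → 90
bin=W16: ✓ → 75
bin=W72: ✓ → 104
bin=W85: ✓ → 187
bin=W89: ✓ → 37
bin=W47: ✓ → 186
bin=W28: ✓ → 198
bin=W27: ✓ → 52
bin=W18: ✓ → 69
bin=W99: ✓ → 114
bin=W79: ✓ → 98
bin=W51: ✓ → 24
d1_sum = 63 + 90 + 75 + 104 + 187 + 37 + 186 + 198 + 52 + 69 + 114 + 98 + 24 = 1297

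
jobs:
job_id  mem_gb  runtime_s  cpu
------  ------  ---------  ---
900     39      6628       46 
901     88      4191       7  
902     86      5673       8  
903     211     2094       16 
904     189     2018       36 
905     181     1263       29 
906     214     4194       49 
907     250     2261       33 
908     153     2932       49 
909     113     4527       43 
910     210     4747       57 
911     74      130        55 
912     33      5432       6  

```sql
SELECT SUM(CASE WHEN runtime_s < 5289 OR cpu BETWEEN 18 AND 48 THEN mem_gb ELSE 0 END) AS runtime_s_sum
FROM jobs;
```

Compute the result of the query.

job_id=900: ✓ → 39
job_id=901: ✓ → 88
job_id=902: ✗
job_id=903: ✓ → 211
job_id=904: ✓ → 189
job_id=905: ✓ → 181
job_id=906: ✓ → 214
job_id=907: ✓ → 250
job_id=908: ✓ → 153
job_id=909: ✓ → 113
job_id=910: ✓ → 210
job_id=911: ✓ → 74
job_id=912: ✗
runtime_s_sum = 39 + 88 + 211 + 189 + 181 + 214 + 250 + 153 + 113 + 210 + 74 = 1722

1722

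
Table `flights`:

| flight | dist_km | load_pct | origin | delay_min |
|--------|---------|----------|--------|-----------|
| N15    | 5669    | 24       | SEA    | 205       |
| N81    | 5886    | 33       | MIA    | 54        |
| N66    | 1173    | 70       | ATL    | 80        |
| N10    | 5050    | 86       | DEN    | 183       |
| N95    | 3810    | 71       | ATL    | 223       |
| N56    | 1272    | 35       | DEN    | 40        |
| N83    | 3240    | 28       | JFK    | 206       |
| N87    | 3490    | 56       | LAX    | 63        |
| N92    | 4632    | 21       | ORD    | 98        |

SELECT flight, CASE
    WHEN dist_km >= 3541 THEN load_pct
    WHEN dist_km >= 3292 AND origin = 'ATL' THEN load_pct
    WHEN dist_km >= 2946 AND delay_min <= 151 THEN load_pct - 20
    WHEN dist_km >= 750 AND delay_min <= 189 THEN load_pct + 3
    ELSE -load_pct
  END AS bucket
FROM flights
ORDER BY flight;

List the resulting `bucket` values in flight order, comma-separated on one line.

flight=N10: dist_km >= 3541 → 86
flight=N15: dist_km >= 3541 → 24
flight=N56: dist_km >= 750 AND delay_min <= 189 → 38
flight=N66: dist_km >= 750 AND delay_min <= 189 → 73
flight=N81: dist_km >= 3541 → 33
flight=N83: ELSE → -28
flight=N87: dist_km >= 2946 AND delay_min <= 151 → 36
flight=N92: dist_km >= 3541 → 21
flight=N95: dist_km >= 3541 → 71

86, 24, 38, 73, 33, -28, 36, 21, 71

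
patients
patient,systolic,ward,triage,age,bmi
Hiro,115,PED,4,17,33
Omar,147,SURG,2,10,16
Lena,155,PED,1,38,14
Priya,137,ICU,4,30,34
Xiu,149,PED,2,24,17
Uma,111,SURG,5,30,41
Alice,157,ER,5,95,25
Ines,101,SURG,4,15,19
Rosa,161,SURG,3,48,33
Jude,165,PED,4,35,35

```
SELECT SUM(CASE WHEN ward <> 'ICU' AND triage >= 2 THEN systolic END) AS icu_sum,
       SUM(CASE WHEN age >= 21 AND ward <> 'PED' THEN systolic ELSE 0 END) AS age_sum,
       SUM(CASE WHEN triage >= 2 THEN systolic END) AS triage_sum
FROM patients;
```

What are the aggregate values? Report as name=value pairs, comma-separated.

[icu_sum: ward <> 'ICU' AND triage >= 2]
patient=Hiro: ✓ → 115
patient=Omar: ✓ → 147
patient=Lena: ✗
patient=Priya: ✗
patient=Xiu: ✓ → 149
patient=Uma: ✓ → 111
patient=Alice: ✓ → 157
patient=Ines: ✓ → 101
patient=Rosa: ✓ → 161
patient=Jude: ✓ → 165
icu_sum = 115 + 147 + 149 + 111 + 157 + 101 + 161 + 165 = 1106
—
[age_sum: age >= 21 AND ward <> 'PED']
patient=Hiro: ✗
patient=Omar: ✗
patient=Lena: ✗
patient=Priya: ✓ → 137
patient=Xiu: ✗
patient=Uma: ✓ → 111
patient=Alice: ✓ → 157
patient=Ines: ✗
patient=Rosa: ✓ → 161
patient=Jude: ✗
age_sum = 137 + 111 + 157 + 161 = 566
—
[triage_sum: triage >= 2]
patient=Hiro: ✓ → 115
patient=Omar: ✓ → 147
patient=Lena: ✗
patient=Priya: ✓ → 137
patient=Xiu: ✓ → 149
patient=Uma: ✓ → 111
patient=Alice: ✓ → 157
patient=Ines: ✓ → 101
patient=Rosa: ✓ → 161
patient=Jude: ✓ → 165
triage_sum = 115 + 147 + 137 + 149 + 111 + 157 + 101 + 161 + 165 = 1243

icu_sum=1106, age_sum=566, triage_sum=1243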